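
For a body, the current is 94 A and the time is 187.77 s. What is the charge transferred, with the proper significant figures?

1.8 × 10⁴ C

charge transferred = 94 A × 187.77 s = 17650.38 C.
94 has 2 significant figures; 187.77 has 5.
Division/multiplication keeps the fewest: 2 significant figures.
Rounded: 1.8 × 10⁴ C.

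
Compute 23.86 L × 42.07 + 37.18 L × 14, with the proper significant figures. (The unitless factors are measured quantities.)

1.52 × 10³ L

23.86 × 42.07 = 1003.7902 → 1004 L (4 s.f., last digit at the 10^0 place).
37.18 × 14 = 520.52 → 5.2 × 10² L (2 s.f., last digit at the 10^1 place).
Sum: 1524.3102 L; keep the coarser place, 10^1.
Result: 1.52 × 10³ L.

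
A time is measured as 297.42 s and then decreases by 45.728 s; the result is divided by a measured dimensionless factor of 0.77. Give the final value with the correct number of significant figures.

297.42 s − 45.728 s = 251.692 s; the difference is limited to 2 decimal places (5 s.f.).
Carrying full precision, 251.692 ÷ 0.77 = 326.872727273… s; 0.77 has 2 s.f., so the result keeps min(5, 2) = 2 s.f.
Rounded to 2 significant figures: 3.3 × 10² s.

3.3 × 10² s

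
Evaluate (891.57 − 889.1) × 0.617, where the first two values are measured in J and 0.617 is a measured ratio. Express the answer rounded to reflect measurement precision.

1.5 J

891.57 J − 889.1 J = 2.47 J; the difference is limited to 1 decimal place (2 s.f.).
Carrying full precision, 2.47 × 0.617 = 1.52399 J; 0.617 has 3 s.f., so the result keeps min(2, 3) = 2 s.f.
Rounded to 2 significant figures: 1.5 J.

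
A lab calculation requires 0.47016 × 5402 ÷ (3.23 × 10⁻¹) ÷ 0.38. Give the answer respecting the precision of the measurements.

2.1 × 10⁴

0.47016 × 5402 ÷ (3.23 × 10⁻¹) ÷ 0.38 = 20692.555972…
Multiplication/division keeps the fewest significant figures: 0.47016 → 5 s.f., 5402 → 4 s.f., 3.23 × 10⁻¹ → 3 s.f., 0.38 → 2 s.f.; limit is 2.
Rounded to 2 significant figures: 2.1 × 10⁴.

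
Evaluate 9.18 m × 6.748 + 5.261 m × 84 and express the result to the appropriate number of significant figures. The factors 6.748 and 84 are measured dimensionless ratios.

5.0 × 10² m

9.18 × 6.748 = 61.94664 → 61.9 m (3 s.f., last digit at the 10^-1 place).
5.261 × 84 = 441.924 → 4.4 × 10² m (2 s.f., last digit at the 10^1 place).
Sum: 503.87064 m; keep the coarser place, 10^1.
Result: 5.0 × 10² m.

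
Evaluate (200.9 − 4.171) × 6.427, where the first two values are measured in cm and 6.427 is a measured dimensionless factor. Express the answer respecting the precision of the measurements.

200.9 cm − 4.171 cm = 196.729 cm; the difference is limited to 1 decimal place (4 s.f.).
Carrying full precision, 196.729 × 6.427 = 1264.377283 cm; 6.427 has 4 s.f., so the result keeps min(4, 4) = 4 s.f.
Rounded to 4 significant figures: 1264 cm.

1264 cm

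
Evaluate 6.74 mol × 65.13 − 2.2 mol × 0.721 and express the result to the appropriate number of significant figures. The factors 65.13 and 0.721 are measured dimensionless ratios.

6.74 × 65.13 = 438.9762 → 439 mol (3 s.f., last digit at the 10^0 place).
2.2 × 0.721 = 1.5862 → 1.6 mol (2 s.f., last digit at the 10^-1 place).
Difference: 437.39 mol; keep the coarser place, 10^0.
Result: 4.37 × 10^2 mol.

4.37 × 10^2 mol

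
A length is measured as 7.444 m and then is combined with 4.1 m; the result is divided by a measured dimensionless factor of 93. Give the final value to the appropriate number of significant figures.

7.444 m + 4.1 m = 11.544 m; the sum is limited to 1 decimal place (3 s.f.).
Carrying full precision, 11.544 ÷ 93 = 0.124129032258… m; 93 has 2 s.f., so the result keeps min(3, 2) = 2 s.f.
Rounded to 2 significant figures: 0.12 m.

0.12 m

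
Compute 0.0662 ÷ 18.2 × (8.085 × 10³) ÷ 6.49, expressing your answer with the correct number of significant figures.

4.53

0.0662 ÷ 18.2 × (8.085 × 10³) ÷ 6.49 = 4.53129074316…
Multiplication/division keeps the fewest significant figures: 0.0662 → 3 s.f., 18.2 → 3 s.f., 8.085 × 10³ → 4 s.f., 6.49 → 3 s.f.; limit is 3.
Rounded to 3 significant figures: 4.53.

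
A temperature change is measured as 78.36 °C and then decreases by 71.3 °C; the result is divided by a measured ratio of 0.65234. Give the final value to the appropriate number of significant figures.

78.36 °C − 71.3 °C = 7.06 °C; the difference is limited to 1 decimal place (2 s.f.).
Carrying full precision, 7.06 ÷ 0.65234 = 10.8225771837… °C; 0.65234 has 5 s.f., so the result keeps min(2, 5) = 2 s.f.
Rounded to 2 significant figures: 11 °C.

11 °C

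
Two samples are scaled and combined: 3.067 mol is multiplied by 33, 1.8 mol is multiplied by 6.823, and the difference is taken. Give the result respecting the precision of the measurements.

9 × 10^1 mol

3.067 × 33 = 101.211 → 1.0 × 10^2 mol (2 s.f., last digit at the 10^1 place).
1.8 × 6.823 = 12.2814 → 12 mol (2 s.f., last digit at the 10^0 place).
Difference: 88.9296 mol; keep the coarser place, 10^1.
Result: 9 × 10^1 mol.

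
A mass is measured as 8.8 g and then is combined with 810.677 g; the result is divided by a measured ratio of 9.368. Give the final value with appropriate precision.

87.48 g

8.8 g + 810.677 g = 819.477 g; the sum is limited to 1 decimal place (4 s.f.).
Carrying full precision, 819.477 ÷ 9.368 = 87.4761955594… g; 9.368 has 4 s.f., so the result keeps min(4, 4) = 4 s.f.
Rounded to 4 significant figures: 87.48 g.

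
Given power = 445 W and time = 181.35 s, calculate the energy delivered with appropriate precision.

energy delivered = 445 W × 181.35 s = 80700.75 J.
445 has 3 significant figures; 181.35 has 5.
Division/multiplication keeps the fewest: 3 significant figures.
Rounded: 8.07 × 10^4 J.

8.07 × 10^4 J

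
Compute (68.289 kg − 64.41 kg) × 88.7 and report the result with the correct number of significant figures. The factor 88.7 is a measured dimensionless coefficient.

344 kg

68.289 kg − 64.41 kg = 3.879 kg; the difference is limited to 2 decimal places (3 s.f.).
Carrying full precision, 3.879 × 88.7 = 344.0673 kg; 88.7 has 3 s.f., so the result keeps min(3, 3) = 3 s.f.
Rounded to 3 significant figures: 344 kg.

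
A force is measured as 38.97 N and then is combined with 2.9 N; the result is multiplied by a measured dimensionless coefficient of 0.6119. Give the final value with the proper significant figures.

25.6 N

38.97 N + 2.9 N = 41.87 N; the sum is limited to 1 decimal place (3 s.f.).
Carrying full precision, 41.87 × 0.6119 = 25.620253 N; 0.6119 has 4 s.f., so the result keeps min(3, 4) = 3 s.f.
Rounded to 3 significant figures: 25.6 N.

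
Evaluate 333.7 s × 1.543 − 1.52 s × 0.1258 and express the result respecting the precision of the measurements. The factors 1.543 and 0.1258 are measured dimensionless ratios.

333.7 × 1.543 = 514.8991 → 514.9 s (4 s.f., last digit at the 10^-1 place).
1.52 × 0.1258 = 0.191216 → 1.91 × 10^-1 s (3 s.f., last digit at the 10^-3 place).
Difference: 514.707884 s; keep the coarser place, 10^-1.
Result: 514.7 s.

514.7 s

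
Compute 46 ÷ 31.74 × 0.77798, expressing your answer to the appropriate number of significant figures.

1.1

46 ÷ 31.74 × 0.77798 = 1.12750724638…
Multiplication/division keeps the fewest significant figures: 46 → 2 s.f., 31.74 → 4 s.f., 0.77798 → 5 s.f.; limit is 2.
Rounded to 2 significant figures: 1.1.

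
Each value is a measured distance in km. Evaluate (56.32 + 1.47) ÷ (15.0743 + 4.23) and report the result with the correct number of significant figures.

56.32 + 1.47 = 57.79, limited to 2 d.p. → 4 s.f.; 15.0743 + 4.23 = 19.3043, limited to 2 d.p. → 4 s.f.
Carrying full precision, 57.79 ÷ 19.3043 = 2.99363354279…; keep min(4, 4) = 4 s.f.
Rounded to 4 significant figures: 2.994.

2.994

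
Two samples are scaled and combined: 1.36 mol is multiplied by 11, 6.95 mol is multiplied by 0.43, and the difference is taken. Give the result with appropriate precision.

1.36 × 11 = 14.96 → 15 mol (2 s.f., last digit at the 10^0 place).
6.95 × 0.43 = 2.9885 → 3.0 mol (2 s.f., last digit at the 10^-1 place).
Difference: 11.9715 mol; keep the coarser place, 10^0.
Result: 12 mol.

12 mol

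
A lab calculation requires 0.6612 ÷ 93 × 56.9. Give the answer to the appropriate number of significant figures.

0.40

0.6612 ÷ 93 × 56.9 = 0.404540645161…
Multiplication/division keeps the fewest significant figures: 0.6612 → 4 s.f., 93 → 2 s.f., 56.9 → 3 s.f.; limit is 2.
Rounded to 2 significant figures: 0.40.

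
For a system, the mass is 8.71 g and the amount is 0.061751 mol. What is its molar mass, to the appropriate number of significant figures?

141 g/mol

molar mass = 8.71 g ÷ 0.061751 mol = 141.050347363… g/mol.
8.71 has 3 significant figures; 0.061751 has 5.
Division/multiplication keeps the fewest: 3 significant figures.
Rounded: 141 g/mol.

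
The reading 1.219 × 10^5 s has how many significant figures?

4

1.219 × 10^5: in scientific notation every digit of the coefficient is significant.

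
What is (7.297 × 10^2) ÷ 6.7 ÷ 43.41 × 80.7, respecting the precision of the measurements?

(7.297 × 10^2) ÷ 6.7 ÷ 43.41 × 80.7 = 202.46655458…
Multiplication/division keeps the fewest significant figures: 7.297 × 10^2 → 4 s.f., 6.7 → 2 s.f., 43.41 → 4 s.f., 80.7 → 3 s.f.; limit is 2.
Rounded to 2 significant figures: 2.0 × 10^2.

2.0 × 10^2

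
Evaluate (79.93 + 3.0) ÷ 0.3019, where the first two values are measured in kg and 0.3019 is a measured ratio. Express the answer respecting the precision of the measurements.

275 kg

79.93 kg + 3.0 kg = 82.93 kg; the sum is limited to 1 decimal place (3 s.f.).
Carrying full precision, 82.93 ÷ 0.3019 = 274.693607155… kg; 0.3019 has 4 s.f., so the result keeps min(3, 4) = 3 s.f.
Rounded to 3 significant figures: 275 kg.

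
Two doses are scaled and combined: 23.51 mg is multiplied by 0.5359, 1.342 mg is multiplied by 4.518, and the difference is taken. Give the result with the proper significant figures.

6.54 mg

23.51 × 0.5359 = 12.599009 → 12.60 mg (4 s.f., last digit at the 10^-2 place).
1.342 × 4.518 = 6.063156 → 6.063 mg (4 s.f., last digit at the 10^-3 place).
Difference: 6.535853 mg; keep the coarser place, 10^-2.
Result: 6.54 mg.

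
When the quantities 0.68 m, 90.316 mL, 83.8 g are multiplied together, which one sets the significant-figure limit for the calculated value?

0.68 m → 2 s.f.; 90.316 mL → 5 s.f.; 83.8 g → 3 s.f.
The fewest is 2 significant figures, from 0.68 m.

0.68 m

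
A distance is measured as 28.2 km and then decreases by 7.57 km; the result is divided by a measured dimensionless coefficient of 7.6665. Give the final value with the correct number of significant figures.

2.69 km

28.2 km − 7.57 km = 20.63 km; the difference is limited to 1 decimal place (3 s.f.).
Carrying full precision, 20.63 ÷ 7.6665 = 2.69092806365… km; 7.6665 has 5 s.f., so the result keeps min(3, 5) = 3 s.f.
Rounded to 3 significant figures: 2.69 km.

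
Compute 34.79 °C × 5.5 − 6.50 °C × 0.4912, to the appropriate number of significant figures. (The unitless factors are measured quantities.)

34.79 × 5.5 = 191.345 → 1.9 × 10^2 °C (2 s.f., last digit at the 10^1 place).
6.50 × 0.4912 = 3.1928 → 3.19 °C (3 s.f., last digit at the 10^-2 place).
Difference: 188.1522 °C; keep the coarser place, 10^1.
Result: 1.9 × 10^2 °C.

1.9 × 10^2 °C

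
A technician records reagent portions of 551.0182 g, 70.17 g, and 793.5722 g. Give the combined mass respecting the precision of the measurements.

551.0182 g + 70.17 g + 793.5722 g = 1414.7604 g.
Addition/subtraction keeps the fewest decimal places: 551.0182 → 4 decimal places, 70.17 → 2 decimal places, 793.5722 → 4 decimal places; limit is 2.
Rounded to 2 decimal places: 1.41476 × 10^3 g.

1.41476 × 10^3 g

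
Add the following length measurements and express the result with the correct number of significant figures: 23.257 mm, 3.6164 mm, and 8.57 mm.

35.44 mm

23.257 mm + 3.6164 mm + 8.57 mm = 35.4434 mm.
Addition/subtraction keeps the fewest decimal places: 23.257 → 3 decimal places, 3.6164 → 4 decimal places, 8.57 → 2 decimal places; limit is 2.
Rounded to 2 decimal places: 35.44 mm.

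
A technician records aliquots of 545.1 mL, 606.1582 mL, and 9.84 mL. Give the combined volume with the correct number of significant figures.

1161.1 mL

545.1 mL + 606.1582 mL + 9.84 mL = 1161.0982 mL.
Addition/subtraction keeps the fewest decimal places: 545.1 → 1 decimal place, 606.1582 → 4 decimal places, 9.84 → 2 decimal places; limit is 1.
Rounded to 1 decimal place: 1161.1 mL.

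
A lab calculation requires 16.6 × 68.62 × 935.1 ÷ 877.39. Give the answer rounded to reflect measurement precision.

16.6 × 68.62 × 935.1 ÷ 877.39 = 1214.01535144…
Multiplication/division keeps the fewest significant figures: 16.6 → 3 s.f., 68.62 → 4 s.f., 935.1 → 4 s.f., 877.39 → 5 s.f.; limit is 3.
Rounded to 3 significant figures: 1.21 × 10^3.

1.21 × 10^3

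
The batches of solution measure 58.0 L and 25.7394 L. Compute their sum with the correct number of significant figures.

58.0 L + 25.7394 L = 83.7394 L.
Addition/subtraction keeps the fewest decimal places: 58.0 → 1 decimal place, 25.7394 → 4 decimal places; limit is 1.
Rounded to 1 decimal place: 83.7 L.

83.7 L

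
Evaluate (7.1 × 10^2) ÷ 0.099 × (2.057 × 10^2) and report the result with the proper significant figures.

(7.1 × 10^2) ÷ 0.099 × (2.057 × 10^2) = 1475222.22222…
Multiplication/division keeps the fewest significant figures: 7.1 × 10^2 → 2 s.f., 0.099 → 2 s.f., 2.057 × 10^2 → 4 s.f.; limit is 2.
Rounded to 2 significant figures: 1.5 × 10^6.

1.5 × 10^6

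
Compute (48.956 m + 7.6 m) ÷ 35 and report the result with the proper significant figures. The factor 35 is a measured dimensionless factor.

48.956 m + 7.6 m = 56.556 m; the sum is limited to 1 decimal place (3 s.f.).
Carrying full precision, 56.556 ÷ 35 = 1.61588571429… m; 35 has 2 s.f., so the result keeps min(3, 2) = 2 s.f.
Rounded to 2 significant figures: 1.6 m.

1.6 m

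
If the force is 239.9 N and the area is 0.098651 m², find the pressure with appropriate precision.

2432 Pa

pressure = 239.9 N ÷ 0.098651 m² = 2431.80505013… Pa.
239.9 has 4 significant figures; 0.098651 has 5.
Division/multiplication keeps the fewest: 4 significant figures.
Rounded: 2432 Pa.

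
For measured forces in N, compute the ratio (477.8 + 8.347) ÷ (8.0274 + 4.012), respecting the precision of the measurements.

40.38

477.8 + 8.347 = 486.147, limited to 1 d.p. → 4 s.f.; 8.0274 + 4.012 = 12.0394, limited to 3 d.p. → 5 s.f.
Carrying full precision, 486.147 ÷ 12.0394 = 40.3796700832…; keep min(4, 5) = 4 s.f.
Rounded to 4 significant figures: 40.38.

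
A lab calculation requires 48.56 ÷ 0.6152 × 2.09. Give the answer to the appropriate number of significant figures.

165

48.56 ÷ 0.6152 × 2.09 = 164.971391417…
Multiplication/division keeps the fewest significant figures: 48.56 → 4 s.f., 0.6152 → 4 s.f., 2.09 → 3 s.f.; limit is 3.
Rounded to 3 significant figures: 165.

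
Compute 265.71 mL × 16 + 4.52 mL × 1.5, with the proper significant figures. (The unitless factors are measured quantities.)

4.3 × 10³ mL

265.71 × 16 = 4251.36 → 4.3 × 10³ mL (2 s.f., last digit at the 10^2 place).
4.52 × 1.5 = 6.78 → 6.8 mL (2 s.f., last digit at the 10^-1 place).
Sum: 4258.14 mL; keep the coarser place, 10^2.
Result: 4.3 × 10³ mL.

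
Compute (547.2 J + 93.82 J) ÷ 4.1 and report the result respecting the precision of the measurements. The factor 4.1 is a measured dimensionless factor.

1.6 × 10² J

547.2 J + 93.82 J = 641.02 J; the sum is limited to 1 decimal place (4 s.f.).
Carrying full precision, 641.02 ÷ 4.1 = 156.346341463… J; 4.1 has 2 s.f., so the result keeps min(4, 2) = 2 s.f.
Rounded to 2 significant figures: 1.6 × 10² J.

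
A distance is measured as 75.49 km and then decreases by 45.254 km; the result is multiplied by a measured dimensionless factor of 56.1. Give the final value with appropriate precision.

1.70 × 10^3 km

75.49 km − 45.254 km = 30.236 km; the difference is limited to 2 decimal places (4 s.f.).
Carrying full precision, 30.236 × 56.1 = 1696.2396 km; 56.1 has 3 s.f., so the result keeps min(4, 3) = 3 s.f.
Rounded to 3 significant figures: 1.70 × 10^3 km.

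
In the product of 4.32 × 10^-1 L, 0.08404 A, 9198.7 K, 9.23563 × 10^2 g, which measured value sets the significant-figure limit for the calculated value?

4.32 × 10^-1 L → 3 s.f.; 0.08404 A → 4 s.f.; 9198.7 K → 5 s.f.; 9.23563 × 10^2 g → 6 s.f.
The fewest is 3 significant figures, from 4.32 × 10^-1 L.

4.32 × 10^-1 L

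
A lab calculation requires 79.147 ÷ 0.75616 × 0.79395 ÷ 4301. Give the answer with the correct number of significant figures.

0.01932

79.147 ÷ 0.75616 × 0.79395 ÷ 4301 = 0.0193216614616…
Multiplication/division keeps the fewest significant figures: 79.147 → 5 s.f., 0.75616 → 5 s.f., 0.79395 → 5 s.f., 4301 → 4 s.f.; limit is 4.
Rounded to 4 significant figures: 0.01932.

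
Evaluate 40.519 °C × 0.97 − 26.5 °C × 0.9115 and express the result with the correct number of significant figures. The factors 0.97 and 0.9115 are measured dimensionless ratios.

40.519 × 0.97 = 39.30343 → 39 °C (2 s.f., last digit at the 10^0 place).
26.5 × 0.9115 = 24.15475 → 24.2 °C (3 s.f., last digit at the 10^-1 place).
Difference: 15.14868 °C; keep the coarser place, 10^0.
Result: 15 °C.

15 °C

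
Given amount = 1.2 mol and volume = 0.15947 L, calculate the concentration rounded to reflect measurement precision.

concentration = 1.2 mol ÷ 0.15947 L = 7.52492631843… mol/L.
1.2 has 2 significant figures; 0.15947 has 5.
Division/multiplication keeps the fewest: 2 significant figures.
Rounded: 7.5 mol/L.

7.5 mol/L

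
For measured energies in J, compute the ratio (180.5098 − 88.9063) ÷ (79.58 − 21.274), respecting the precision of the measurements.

180.5098 − 88.9063 = 91.6035, limited to 4 d.p. → 6 s.f.; 79.58 − 21.274 = 58.306, limited to 2 d.p. → 4 s.f.
Carrying full precision, 91.6035 ÷ 58.306 = 1.57108187837…; keep min(6, 4) = 4 s.f.
Rounded to 4 significant figures: 1.571.

1.571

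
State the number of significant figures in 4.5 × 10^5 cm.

4.5 × 10^5: in scientific notation every digit of the coefficient is significant.

2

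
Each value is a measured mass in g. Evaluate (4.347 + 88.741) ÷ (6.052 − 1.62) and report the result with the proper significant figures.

21.0

4.347 + 88.741 = 93.088, limited to 3 d.p. → 5 s.f.; 6.052 − 1.62 = 4.432, limited to 2 d.p. → 3 s.f.
Carrying full precision, 93.088 ÷ 4.432 = 21.0036101083…; keep min(5, 3) = 3 s.f.
Rounded to 3 significant figures: 21.0.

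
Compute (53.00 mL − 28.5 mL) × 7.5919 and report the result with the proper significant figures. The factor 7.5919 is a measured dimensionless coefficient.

53.00 mL − 28.5 mL = 24.50 mL; the difference is limited to 1 decimal place (3 s.f.).
Carrying full precision, 24.50 × 7.5919 = 186.00155 mL; 7.5919 has 5 s.f., so the result keeps min(3, 5) = 3 s.f.
Rounded to 3 significant figures: 186 mL.

186 mL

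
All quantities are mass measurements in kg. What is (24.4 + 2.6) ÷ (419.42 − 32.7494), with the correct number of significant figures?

6.98 × 10^-2

24.4 + 2.6 = 27.0, limited to 1 d.p. → 3 s.f.; 419.42 − 32.7494 = 386.6706, limited to 2 d.p. → 5 s.f.
Carrying full precision, 27.0 ÷ 386.6706 = 0.069826875899…; keep min(3, 5) = 3 s.f.
Rounded to 3 significant figures: 6.98 × 10^-2.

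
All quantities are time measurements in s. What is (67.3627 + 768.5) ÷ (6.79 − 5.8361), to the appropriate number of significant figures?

67.3627 + 768.5 = 835.8627, limited to 1 d.p. → 4 s.f.; 6.79 − 5.8361 = 0.9539, limited to 2 d.p. → 2 s.f.
Carrying full precision, 835.8627 ÷ 0.9539 = 876.258203166…; keep min(4, 2) = 2 s.f.
Rounded to 2 significant figures: 8.8 × 10^2.

8.8 × 10^2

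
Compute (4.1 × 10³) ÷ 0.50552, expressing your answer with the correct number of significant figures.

8.1 × 10³

(4.1 × 10³) ÷ 0.50552 = 8110.4605159…
Multiplication/division keeps the fewest significant figures: 4.1 × 10³ → 2 s.f., 0.50552 → 5 s.f.; limit is 2.
Rounded to 2 significant figures: 8.1 × 10³.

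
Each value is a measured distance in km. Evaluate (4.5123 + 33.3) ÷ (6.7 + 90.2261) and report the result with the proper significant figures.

0.390

4.5123 + 33.3 = 37.8123, limited to 1 d.p. → 3 s.f.; 6.7 + 90.2261 = 96.9261, limited to 1 d.p. → 3 s.f.
Carrying full precision, 37.8123 ÷ 96.9261 = 0.390114736897…; keep min(3, 3) = 3 s.f.
Rounded to 3 significant figures: 0.390.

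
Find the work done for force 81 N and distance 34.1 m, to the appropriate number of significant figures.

work done = 81 N × 34.1 m = 2762.1 J.
81 has 2 significant figures; 34.1 has 3.
Division/multiplication keeps the fewest: 2 significant figures.
Rounded: 2.8 × 10³ J.

2.8 × 10³ J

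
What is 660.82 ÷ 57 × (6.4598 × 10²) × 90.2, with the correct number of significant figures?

660.82 ÷ 57 × (6.4598 × 10²) × 90.2 = 675513.344293…
Multiplication/division keeps the fewest significant figures: 660.82 → 5 s.f., 57 → 2 s.f., 6.4598 × 10² → 5 s.f., 90.2 → 3 s.f.; limit is 2.
Rounded to 2 significant figures: 6.8 × 10⁵.

6.8 × 10⁵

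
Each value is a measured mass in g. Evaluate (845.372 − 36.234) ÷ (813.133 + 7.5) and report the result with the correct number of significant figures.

845.372 − 36.234 = 809.138, limited to 3 d.p. → 6 s.f.; 813.133 + 7.5 = 820.633, limited to 1 d.p. → 4 s.f.
Carrying full precision, 809.138 ÷ 820.633 = 0.985992520408…; keep min(6, 4) = 4 s.f.
Rounded to 4 significant figures: 0.9860.

0.9860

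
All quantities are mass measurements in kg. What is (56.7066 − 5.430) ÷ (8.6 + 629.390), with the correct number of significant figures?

56.7066 − 5.430 = 51.2766, limited to 3 d.p. → 5 s.f.; 8.6 + 629.390 = 637.990, limited to 1 d.p. → 4 s.f.
Carrying full precision, 51.2766 ÷ 637.990 = 0.0803721061459…; keep min(5, 4) = 4 s.f.
Rounded to 4 significant figures: 8.037 × 10^-2.

8.037 × 10^-2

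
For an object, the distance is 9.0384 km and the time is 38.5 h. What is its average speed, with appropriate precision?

average speed = 9.0384 km ÷ 38.5 h = 0.234763636364… km/h.
9.0384 has 5 significant figures; 38.5 has 3.
Division/multiplication keeps the fewest: 3 significant figures.
Rounded: 2.35 × 10^-1 km/h.

2.35 × 10^-1 km/h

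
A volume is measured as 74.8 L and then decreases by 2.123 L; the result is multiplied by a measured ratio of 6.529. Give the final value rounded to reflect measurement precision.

475 L

74.8 L − 2.123 L = 72.677 L; the difference is limited to 1 decimal place (3 s.f.).
Carrying full precision, 72.677 × 6.529 = 474.508133 L; 6.529 has 4 s.f., so the result keeps min(3, 4) = 3 s.f.
Rounded to 3 significant figures: 475 L.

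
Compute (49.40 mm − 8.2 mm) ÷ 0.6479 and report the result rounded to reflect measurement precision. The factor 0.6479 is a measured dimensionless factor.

63.6 mm

49.40 mm − 8.2 mm = 41.20 mm; the difference is limited to 1 decimal place (3 s.f.).
Carrying full precision, 41.20 ÷ 0.6479 = 63.5900601945… mm; 0.6479 has 4 s.f., so the result keeps min(3, 4) = 3 s.f.
Rounded to 3 significant figures: 63.6 mm.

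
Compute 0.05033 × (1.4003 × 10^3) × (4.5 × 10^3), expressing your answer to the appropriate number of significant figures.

0.05033 × (1.4003 × 10^3) × (4.5 × 10^3) = 317146.9455
Multiplication/division keeps the fewest significant figures: 0.05033 → 4 s.f., 1.4003 × 10^3 → 5 s.f., 4.5 × 10^3 → 2 s.f.; limit is 2.
Rounded to 2 significant figures: 3.2 × 10^5.

3.2 × 10^5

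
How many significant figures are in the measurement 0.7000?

0.7000: leading zeros are not significant; trailing zeros after a decimal point are significant.

4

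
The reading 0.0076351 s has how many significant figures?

0.0076351: leading zeros are not significant.

5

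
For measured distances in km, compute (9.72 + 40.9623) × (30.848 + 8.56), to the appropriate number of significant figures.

1997 km²

9.72 + 40.9623 = 50.6823, limited to 2 d.p. → 4 s.f.; 30.848 + 8.56 = 39.408, limited to 2 d.p. → 4 s.f.
Carrying full precision, 50.6823 × 39.408 = 1997.2880784; keep min(4, 4) = 4 s.f.
Rounded to 4 significant figures: 1997 km².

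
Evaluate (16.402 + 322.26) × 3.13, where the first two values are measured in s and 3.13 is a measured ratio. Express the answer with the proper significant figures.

1.06 × 10³ s

16.402 s + 322.26 s = 338.662 s; the sum is limited to 2 decimal places (5 s.f.).
Carrying full precision, 338.662 × 3.13 = 1060.01206 s; 3.13 has 3 s.f., so the result keeps min(5, 3) = 3 s.f.
Rounded to 3 significant figures: 1.06 × 10³ s.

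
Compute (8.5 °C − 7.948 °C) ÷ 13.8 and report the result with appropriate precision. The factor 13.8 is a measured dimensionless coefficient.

8.5 °C − 7.948 °C = 0.552 °C; the difference is limited to 1 decimal place (1 s.f.).
Carrying full precision, 0.552 ÷ 13.8 = 0.04 °C; 13.8 has 3 s.f., so the result keeps min(1, 3) = 1 s.f.
Rounded to 1 significant figure: 4 × 10^-2 °C.

4 × 10^-2 °C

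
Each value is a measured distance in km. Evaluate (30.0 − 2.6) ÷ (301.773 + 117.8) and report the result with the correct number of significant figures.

0.0653

30.0 − 2.6 = 27.4, limited to 1 d.p. → 3 s.f.; 301.773 + 117.8 = 419.573, limited to 1 d.p. → 4 s.f.
Carrying full precision, 27.4 ÷ 419.573 = 0.0653044881344…; keep min(3, 4) = 3 s.f.
Rounded to 3 significant figures: 0.0653.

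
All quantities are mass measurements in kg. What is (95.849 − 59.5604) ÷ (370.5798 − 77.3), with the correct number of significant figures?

0.1237

95.849 − 59.5604 = 36.2886, limited to 3 d.p. → 5 s.f.; 370.5798 − 77.3 = 293.2798, limited to 1 d.p. → 4 s.f.
Carrying full precision, 36.2886 ÷ 293.2798 = 0.123733717767…; keep min(5, 4) = 4 s.f.
Rounded to 4 significant figures: 0.1237.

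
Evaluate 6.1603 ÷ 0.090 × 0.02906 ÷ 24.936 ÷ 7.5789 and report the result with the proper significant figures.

1.1 × 10^-2

6.1603 ÷ 0.090 × 0.02906 ÷ 24.936 ÷ 7.5789 = 0.0105249973901…
Multiplication/division keeps the fewest significant figures: 6.1603 → 5 s.f., 0.090 → 2 s.f., 0.02906 → 4 s.f., 24.936 → 5 s.f., 7.5789 → 5 s.f.; limit is 2.
Rounded to 2 significant figures: 1.1 × 10^-2.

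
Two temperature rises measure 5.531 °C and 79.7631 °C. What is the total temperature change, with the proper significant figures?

5.531 °C + 79.7631 °C = 85.2941 °C.
Addition/subtraction keeps the fewest decimal places: 5.531 → 3 decimal places, 79.7631 → 4 decimal places; limit is 3.
Rounded to 3 decimal places: 85.294 °C.

85.294 °C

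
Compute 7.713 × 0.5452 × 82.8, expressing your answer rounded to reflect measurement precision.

348

7.713 × 0.5452 × 82.8 = 348.18456528
Multiplication/division keeps the fewest significant figures: 7.713 → 4 s.f., 0.5452 → 4 s.f., 82.8 → 3 s.f.; limit is 3.
Rounded to 3 significant figures: 348.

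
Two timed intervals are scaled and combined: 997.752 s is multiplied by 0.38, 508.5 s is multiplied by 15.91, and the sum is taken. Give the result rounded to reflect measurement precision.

8.47 × 10^3 s

997.752 × 0.38 = 379.14576 → 3.8 × 10^2 s (2 s.f., last digit at the 10^1 place).
508.5 × 15.91 = 8090.235 → 8.090 × 10^3 s (4 s.f., last digit at the 10^0 place).
Sum: 8469.38076 s; keep the coarser place, 10^1.
Result: 8.47 × 10^3 s.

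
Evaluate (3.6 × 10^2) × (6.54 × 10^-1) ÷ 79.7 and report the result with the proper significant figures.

(3.6 × 10^2) × (6.54 × 10^-1) ÷ 79.7 = 2.95407779172…
Multiplication/division keeps the fewest significant figures: 3.6 × 10^2 → 2 s.f., 6.54 × 10^-1 → 3 s.f., 79.7 → 3 s.f.; limit is 2.
Rounded to 2 significant figures: 3.0.

3.0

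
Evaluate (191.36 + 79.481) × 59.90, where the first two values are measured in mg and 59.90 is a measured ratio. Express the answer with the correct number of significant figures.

191.36 mg + 79.481 mg = 270.841 mg; the sum is limited to 2 decimal places (5 s.f.).
Carrying full precision, 270.841 × 59.90 = 16223.3759 mg; 59.90 has 4 s.f., so the result keeps min(5, 4) = 4 s.f.
Rounded to 4 significant figures: 1.622 × 10^4 mg.

1.622 × 10^4 mg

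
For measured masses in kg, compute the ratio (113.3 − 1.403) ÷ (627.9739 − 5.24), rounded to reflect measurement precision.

113.3 − 1.403 = 111.897, limited to 1 d.p. → 4 s.f.; 627.9739 − 5.24 = 622.7339, limited to 2 d.p. → 5 s.f.
Carrying full precision, 111.897 ÷ 622.7339 = 0.179686700852…; keep min(4, 5) = 4 s.f.
Rounded to 4 significant figures: 0.1797.

0.1797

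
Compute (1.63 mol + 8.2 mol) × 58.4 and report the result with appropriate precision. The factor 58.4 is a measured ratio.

1.63 mol + 8.2 mol = 9.83 mol; the sum is limited to 1 decimal place (2 s.f.).
Carrying full precision, 9.83 × 58.4 = 574.072 mol; 58.4 has 3 s.f., so the result keeps min(2, 3) = 2 s.f.
Rounded to 2 significant figures: 5.7 × 10^2 mol.

5.7 × 10^2 mol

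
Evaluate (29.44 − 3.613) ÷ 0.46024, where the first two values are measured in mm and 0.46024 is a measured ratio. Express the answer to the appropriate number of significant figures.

29.44 mm − 3.613 mm = 25.827 mm; the difference is limited to 2 decimal places (4 s.f.).
Carrying full precision, 25.827 ÷ 0.46024 = 56.1163740657… mm; 0.46024 has 5 s.f., so the result keeps min(4, 5) = 4 s.f.
Rounded to 4 significant figures: 56.12 mm.

56.12 mm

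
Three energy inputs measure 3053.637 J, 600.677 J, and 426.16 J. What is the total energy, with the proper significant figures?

4080.47 J

3053.637 J + 600.677 J + 426.16 J = 4080.474 J.
Addition/subtraction keeps the fewest decimal places: 3053.637 → 3 decimal places, 600.677 → 3 decimal places, 426.16 → 2 decimal places; limit is 2.
Rounded to 2 decimal places: 4080.47 J.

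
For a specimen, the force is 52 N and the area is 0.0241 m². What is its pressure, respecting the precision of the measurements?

2.2 × 10^3 Pa

pressure = 52 N ÷ 0.0241 m² = 2157.67634855… Pa.
52 has 2 significant figures; 0.0241 has 3.
Division/multiplication keeps the fewest: 2 significant figures.
Rounded: 2.2 × 10^3 Pa.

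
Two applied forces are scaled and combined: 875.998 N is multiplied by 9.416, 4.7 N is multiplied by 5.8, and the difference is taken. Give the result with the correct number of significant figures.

875.998 × 9.416 = 8248.397168 → 8248 N (4 s.f., last digit at the 10^0 place).
4.7 × 5.8 = 27.26 → 27 N (2 s.f., last digit at the 10^0 place).
Difference: 8221.137168 N; keep the coarser place, 10^0.
Result: 8221 N.

8221 N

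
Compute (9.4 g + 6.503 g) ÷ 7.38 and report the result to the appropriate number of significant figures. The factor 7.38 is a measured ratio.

2.15 g

9.4 g + 6.503 g = 15.903 g; the sum is limited to 1 decimal place (3 s.f.).
Carrying full precision, 15.903 ÷ 7.38 = 2.15487804878… g; 7.38 has 3 s.f., so the result keeps min(3, 3) = 3 s.f.
Rounded to 3 significant figures: 2.15 g.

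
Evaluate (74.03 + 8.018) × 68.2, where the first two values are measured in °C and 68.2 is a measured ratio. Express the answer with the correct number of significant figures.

74.03 °C + 8.018 °C = 82.048 °C; the sum is limited to 2 decimal places (4 s.f.).
Carrying full precision, 82.048 × 68.2 = 5595.6736 °C; 68.2 has 3 s.f., so the result keeps min(4, 3) = 3 s.f.
Rounded to 3 significant figures: 5.60 × 10³ °C.

5.60 × 10³ °C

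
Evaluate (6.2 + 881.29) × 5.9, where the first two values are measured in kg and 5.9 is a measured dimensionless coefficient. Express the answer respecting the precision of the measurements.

6.2 kg + 881.29 kg = 887.49 kg; the sum is limited to 1 decimal place (4 s.f.).
Carrying full precision, 887.49 × 5.9 = 5236.191 kg; 5.9 has 2 s.f., so the result keeps min(4, 2) = 2 s.f.
Rounded to 2 significant figures: 5.2 × 10³ kg.

5.2 × 10³ kg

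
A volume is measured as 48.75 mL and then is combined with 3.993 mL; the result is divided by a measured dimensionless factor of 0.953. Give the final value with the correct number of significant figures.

48.75 mL + 3.993 mL = 52.743 mL; the sum is limited to 2 decimal places (4 s.f.).
Carrying full precision, 52.743 ÷ 0.953 = 55.3441762854… mL; 0.953 has 3 s.f., so the result keeps min(4, 3) = 3 s.f.
Rounded to 3 significant figures: 55.3 mL.

55.3 mL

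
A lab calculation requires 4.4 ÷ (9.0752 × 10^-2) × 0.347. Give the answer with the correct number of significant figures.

4.4 ÷ (9.0752 × 10^-2) × 0.347 = 16.8238716502…
Multiplication/division keeps the fewest significant figures: 4.4 → 2 s.f., 9.0752 × 10^-2 → 5 s.f., 0.347 → 3 s.f.; limit is 2.
Rounded to 2 significant figures: 17.

17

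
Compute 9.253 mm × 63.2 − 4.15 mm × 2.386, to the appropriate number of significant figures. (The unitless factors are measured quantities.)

575 mm

9.253 × 63.2 = 584.7896 → 585 mm (3 s.f., last digit at the 10^0 place).
4.15 × 2.386 = 9.9019 → 9.90 mm (3 s.f., last digit at the 10^-2 place).
Difference: 574.8877 mm; keep the coarser place, 10^0.
Result: 575 mm.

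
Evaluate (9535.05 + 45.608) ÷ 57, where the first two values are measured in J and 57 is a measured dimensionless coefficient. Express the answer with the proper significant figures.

1.7 × 10² J

9535.05 J + 45.608 J = 9580.658 J; the sum is limited to 2 decimal places (6 s.f.).
Carrying full precision, 9580.658 ÷ 57 = 168.081719298… J; 57 has 2 s.f., so the result keeps min(6, 2) = 2 s.f.
Rounded to 2 significant figures: 1.7 × 10² J.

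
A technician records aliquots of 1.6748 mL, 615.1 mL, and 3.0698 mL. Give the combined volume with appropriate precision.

619.8 mL

1.6748 mL + 615.1 mL + 3.0698 mL = 619.8446 mL.
Addition/subtraction keeps the fewest decimal places: 1.6748 → 4 decimal places, 615.1 → 1 decimal place, 3.0698 → 4 decimal places; limit is 1.
Rounded to 1 decimal place: 619.8 mL.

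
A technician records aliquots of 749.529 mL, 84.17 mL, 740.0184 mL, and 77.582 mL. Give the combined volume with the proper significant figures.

749.529 mL + 84.17 mL + 740.0184 mL + 77.582 mL = 1651.2994 mL.
Addition/subtraction keeps the fewest decimal places: 749.529 → 3 decimal places, 84.17 → 2 decimal places, 740.0184 → 4 decimal places, 77.582 → 3 decimal places; limit is 2.
Rounded to 2 decimal places: 1651.30 mL.

1651.30 mL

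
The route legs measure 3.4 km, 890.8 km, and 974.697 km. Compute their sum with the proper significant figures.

1868.9 km

3.4 km + 890.8 km + 974.697 km = 1868.897 km.
Addition/subtraction keeps the fewest decimal places: 3.4 → 1 decimal place, 890.8 → 1 decimal place, 974.697 → 3 decimal places; limit is 1.
Rounded to 1 decimal place: 1868.9 km.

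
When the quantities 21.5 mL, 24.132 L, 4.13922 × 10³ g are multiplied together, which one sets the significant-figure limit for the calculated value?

21.5 mL → 3 s.f.; 24.132 L → 5 s.f.; 4.13922 × 10³ g → 6 s.f.
The fewest is 3 significant figures, from 21.5 mL.

21.5 mL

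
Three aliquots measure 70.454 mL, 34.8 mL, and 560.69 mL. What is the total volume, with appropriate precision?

665.9 mL

70.454 mL + 34.8 mL + 560.69 mL = 665.944 mL.
Addition/subtraction keeps the fewest decimal places: 70.454 → 3 decimal places, 34.8 → 1 decimal place, 560.69 → 2 decimal places; limit is 1.
Rounded to 1 decimal place: 665.9 mL.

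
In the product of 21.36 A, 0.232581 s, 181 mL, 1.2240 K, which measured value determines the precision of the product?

181 mL

21.36 A → 4 s.f.; 0.232581 s → 6 s.f.; 181 mL → 3 s.f.; 1.2240 K → 5 s.f.
The fewest is 3 significant figures, from 181 mL.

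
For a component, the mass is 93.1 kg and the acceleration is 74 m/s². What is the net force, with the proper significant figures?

net force = 93.1 kg × 74 m/s² = 6889.4 N.
93.1 has 3 significant figures; 74 has 2.
Division/multiplication keeps the fewest: 2 significant figures.
Rounded: 6.9 × 10³ N.

6.9 × 10³ N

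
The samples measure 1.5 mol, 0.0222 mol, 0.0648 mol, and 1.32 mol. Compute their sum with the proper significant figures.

1.5 mol + 0.0222 mol + 0.0648 mol + 1.32 mol = 2.9070 mol.
Addition/subtraction keeps the fewest decimal places: 1.5 → 1 decimal place, 0.0222 → 4 decimal places, 0.0648 → 4 decimal places, 1.32 → 2 decimal places; limit is 1.
Rounded to 1 decimal place: 2.9 mol.

2.9 mol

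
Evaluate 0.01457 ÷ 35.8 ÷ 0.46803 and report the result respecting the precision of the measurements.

8.70 × 10⁻⁴

0.01457 ÷ 35.8 ÷ 0.46803 = 0.000869566566723…
Multiplication/division keeps the fewest significant figures: 0.01457 → 4 s.f., 35.8 → 3 s.f., 0.46803 → 5 s.f.; limit is 3.
Rounded to 3 significant figures: 8.70 × 10⁻⁴.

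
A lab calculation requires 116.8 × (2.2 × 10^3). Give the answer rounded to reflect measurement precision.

2.6 × 10^5

116.8 × (2.2 × 10^3) = 256960
Multiplication/division keeps the fewest significant figures: 116.8 → 4 s.f., 2.2 × 10^3 → 2 s.f.; limit is 2.
Rounded to 2 significant figures: 2.6 × 10^5.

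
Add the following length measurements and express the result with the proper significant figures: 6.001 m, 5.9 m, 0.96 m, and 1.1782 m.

14.0 m

6.001 m + 5.9 m + 0.96 m + 1.1782 m = 14.0392 m.
Addition/subtraction keeps the fewest decimal places: 6.001 → 3 decimal places, 5.9 → 1 decimal place, 0.96 → 2 decimal places, 1.1782 → 4 decimal places; limit is 1.
Rounded to 1 decimal place: 14.0 m.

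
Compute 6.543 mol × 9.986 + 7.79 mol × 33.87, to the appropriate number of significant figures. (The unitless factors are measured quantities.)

329 mol

6.543 × 9.986 = 65.338398 → 65.34 mol (4 s.f., last digit at the 10^-2 place).
7.79 × 33.87 = 263.8473 → 264 mol (3 s.f., last digit at the 10^0 place).
Sum: 329.185698 mol; keep the coarser place, 10^0.
Result: 329 mol.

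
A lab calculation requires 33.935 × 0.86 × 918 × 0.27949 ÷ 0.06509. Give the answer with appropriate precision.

1.2 × 10⁵

33.935 × 0.86 × 918 × 0.27949 ÷ 0.06509 = 115037.911385…
Multiplication/division keeps the fewest significant figures: 33.935 → 5 s.f., 0.86 → 2 s.f., 918 → 3 s.f., 0.27949 → 5 s.f., 0.06509 → 4 s.f.; limit is 2.
Rounded to 2 significant figures: 1.2 × 10⁵.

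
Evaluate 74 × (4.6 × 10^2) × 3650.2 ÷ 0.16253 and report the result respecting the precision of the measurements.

74 × (4.6 × 10^2) × 3650.2 ÷ 0.16253 = 764491527.718…
Multiplication/division keeps the fewest significant figures: 74 → 2 s.f., 4.6 × 10^2 → 2 s.f., 3650.2 → 5 s.f., 0.16253 → 5 s.f.; limit is 2.
Rounded to 2 significant figures: 7.6 × 10^8.

7.6 × 10^8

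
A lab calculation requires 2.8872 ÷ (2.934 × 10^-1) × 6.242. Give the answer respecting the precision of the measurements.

61.42

2.8872 ÷ (2.934 × 10^-1) × 6.242 = 61.4243435583…
Multiplication/division keeps the fewest significant figures: 2.8872 → 5 s.f., 2.934 × 10^-1 → 4 s.f., 6.242 → 4 s.f.; limit is 4.
Rounded to 4 significant figures: 61.42.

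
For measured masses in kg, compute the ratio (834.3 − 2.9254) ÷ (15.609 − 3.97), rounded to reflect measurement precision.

71.43

834.3 − 2.9254 = 831.3746, limited to 1 d.p. → 4 s.f.; 15.609 − 3.97 = 11.639, limited to 2 d.p. → 4 s.f.
Carrying full precision, 831.3746 ÷ 11.639 = 71.430071312…; keep min(4, 4) = 4 s.f.
Rounded to 4 significant figures: 71.43.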